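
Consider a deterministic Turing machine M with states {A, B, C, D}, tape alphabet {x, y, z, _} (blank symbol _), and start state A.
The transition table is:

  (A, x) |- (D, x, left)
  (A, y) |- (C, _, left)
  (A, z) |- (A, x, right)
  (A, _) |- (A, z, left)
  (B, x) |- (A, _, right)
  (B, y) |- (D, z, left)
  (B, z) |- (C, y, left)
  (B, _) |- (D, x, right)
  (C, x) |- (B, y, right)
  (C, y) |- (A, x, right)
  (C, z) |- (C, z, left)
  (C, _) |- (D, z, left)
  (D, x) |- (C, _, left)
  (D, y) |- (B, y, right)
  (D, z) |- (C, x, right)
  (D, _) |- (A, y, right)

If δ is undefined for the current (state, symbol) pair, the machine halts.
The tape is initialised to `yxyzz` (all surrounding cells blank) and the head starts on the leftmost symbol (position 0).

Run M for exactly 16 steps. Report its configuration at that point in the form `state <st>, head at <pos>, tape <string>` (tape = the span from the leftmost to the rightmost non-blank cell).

state=A head=0 tape=__[y]xyzz   (A,y)→(C,_,left)
state=C head=-1 tape=_[_]_xyzz   (C,_)→(D,z,left)
state=D head=-2 tape=[_]z_xyzz   (D,_)→(A,y,right)
state=A head=-1 tape=y[z]_xyzz   (A,z)→(A,x,right)
state=A head=0 tape=yx[_]xyzz   (A,_)→(A,z,left)
state=A head=-1 tape=y[x]zxyzz   (A,x)→(D,x,left)
state=D head=-2 tape=[y]xzxyzz   (D,y)→(B,y,right)
state=B head=-1 tape=y[x]zxyzz   (B,x)→(A,_,right)
state=A head=0 tape=y_[z]xyzz   (A,z)→(A,x,right)
state=A head=1 tape=y_x[x]yzz   (A,x)→(D,x,left)
state=D head=0 tape=y_[x]xyzz   (D,x)→(C,_,left)
state=C head=-1 tape=y[_]_xyzz   (C,_)→(D,z,left)
state=D head=-2 tape=[y]z_xyzz   (D,y)→(B,y,right)
state=B head=-1 tape=y[z]_xyzz   (B,z)→(C,y,left)
state=C head=-2 tape=[y]y_xyzz   (C,y)→(A,x,right)
state=A head=-1 tape=x[y]_xyzz   (A,y)→(C,_,left)
state=C head=-2 tape=[x]__xyzz
After 16 steps: state C, head at -2, tape x__xyzz.

state C, head at -2, tape x__xyzz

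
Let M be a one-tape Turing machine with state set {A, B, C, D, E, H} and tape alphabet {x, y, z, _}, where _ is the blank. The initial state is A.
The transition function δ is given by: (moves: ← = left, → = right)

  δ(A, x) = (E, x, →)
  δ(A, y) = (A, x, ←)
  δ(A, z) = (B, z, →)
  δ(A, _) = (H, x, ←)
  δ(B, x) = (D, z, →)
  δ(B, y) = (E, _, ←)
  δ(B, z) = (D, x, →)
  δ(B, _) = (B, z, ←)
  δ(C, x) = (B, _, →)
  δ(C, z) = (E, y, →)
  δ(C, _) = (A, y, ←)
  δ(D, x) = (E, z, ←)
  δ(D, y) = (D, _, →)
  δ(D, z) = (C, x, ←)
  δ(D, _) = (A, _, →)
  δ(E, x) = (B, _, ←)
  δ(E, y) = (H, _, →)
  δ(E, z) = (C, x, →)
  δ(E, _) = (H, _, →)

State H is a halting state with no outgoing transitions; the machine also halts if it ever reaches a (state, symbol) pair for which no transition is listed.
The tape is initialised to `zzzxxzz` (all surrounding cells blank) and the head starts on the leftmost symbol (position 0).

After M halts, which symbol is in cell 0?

state=A head=0 tape=[z]zzxxzz   (A,z)→(B,z,→)
state=B head=1 tape=z[z]zxxzz   (B,z)→(D,x,→)
state=D head=2 tape=zx[z]xxzz   (D,z)→(C,x,←)
state=C head=1 tape=z[x]xxxzz   (C,x)→(B,_,→)
state=B head=2 tape=z_[x]xxzz   (B,x)→(D,z,→)
state=D head=3 tape=z_z[x]xzz   (D,x)→(E,z,←)
state=E head=2 tape=z_[z]zxzz   (E,z)→(C,x,→)
state=C head=3 tape=z_x[z]xzz   (C,z)→(E,y,→)
state=E head=4 tape=z_xy[x]zz   (E,x)→(B,_,←)
state=B head=3 tape=z_x[y]_zz   (B,y)→(E,_,←)
state=E head=2 tape=z_[x]__zz   (E,x)→(B,_,←)
state=B head=1 tape=z[_]___zz   (B,_)→(B,z,←)
state=B head=0 tape=[z]z___zz   (B,z)→(D,x,→)
state=D head=1 tape=x[z]___zz   (D,z)→(C,x,←)
state=C head=0 tape=[x]x___zz   (C,x)→(B,_,→)
state=B head=1 tape=_[x]___zz   (B,x)→(D,z,→)
state=D head=2 tape=_z[_]__zz   (D,_)→(A,_,→)
state=A head=3 tape=_z_[_]_zz   (A,_)→(H,x,←)
state=H head=2 tape=_z[_]x_zz
Cell 0 holds _ when M halts.

_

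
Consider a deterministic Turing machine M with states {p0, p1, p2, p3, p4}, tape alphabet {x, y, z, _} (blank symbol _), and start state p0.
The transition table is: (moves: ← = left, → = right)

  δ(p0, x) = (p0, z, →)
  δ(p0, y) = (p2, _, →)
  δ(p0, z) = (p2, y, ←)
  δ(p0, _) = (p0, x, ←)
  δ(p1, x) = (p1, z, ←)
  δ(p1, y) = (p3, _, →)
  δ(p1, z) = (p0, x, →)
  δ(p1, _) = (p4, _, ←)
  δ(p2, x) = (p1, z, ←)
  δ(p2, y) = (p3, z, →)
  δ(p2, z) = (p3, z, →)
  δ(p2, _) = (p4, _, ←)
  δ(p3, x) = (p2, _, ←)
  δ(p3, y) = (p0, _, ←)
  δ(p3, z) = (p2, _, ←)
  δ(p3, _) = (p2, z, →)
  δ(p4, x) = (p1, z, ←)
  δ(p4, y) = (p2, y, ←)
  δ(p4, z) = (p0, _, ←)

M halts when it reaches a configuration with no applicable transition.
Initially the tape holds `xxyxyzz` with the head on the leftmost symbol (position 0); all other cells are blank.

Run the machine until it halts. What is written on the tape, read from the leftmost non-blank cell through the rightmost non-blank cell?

state=p0 head=0 tape=__[x]xyxyzz   (p0,x)→(p0,z,→)
state=p0 head=1 tape=__z[x]yxyzz   (p0,x)→(p0,z,→)
state=p0 head=2 tape=__zz[y]xyzz   (p0,y)→(p2,_,→)
state=p2 head=3 tape=__zz_[x]yzz   (p2,x)→(p1,z,←)
state=p1 head=2 tape=__zz[_]zyzz   (p1,_)→(p4,_,←)
state=p4 head=1 tape=__z[z]_zyzz   (p4,z)→(p0,_,←)
state=p0 head=0 tape=__[z]__zyzz   (p0,z)→(p2,y,←)
state=p2 head=-1 tape=_[_]y__zyzz   (p2,_)→(p4,_,←)
state=p4 head=-2 tape=[_]_y__zyzz
The non-blank tape span at halt is y__zyzz.

y__zyzz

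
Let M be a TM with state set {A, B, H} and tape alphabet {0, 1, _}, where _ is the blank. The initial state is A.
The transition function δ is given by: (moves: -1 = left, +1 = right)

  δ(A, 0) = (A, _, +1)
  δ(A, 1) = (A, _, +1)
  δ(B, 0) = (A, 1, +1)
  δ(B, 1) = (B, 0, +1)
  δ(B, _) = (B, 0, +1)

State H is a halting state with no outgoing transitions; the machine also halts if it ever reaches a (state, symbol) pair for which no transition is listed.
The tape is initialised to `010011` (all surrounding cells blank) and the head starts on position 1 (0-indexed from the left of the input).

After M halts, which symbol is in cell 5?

_

A | 0[1]0011_   read 1 → write _, move +1, go to A
A | 0_[0]011_   read 0 → write _, move +1, go to A
A | 0__[0]11_   read 0 → write _, move +1, go to A
A | 0___[1]1_   read 1 → write _, move +1, go to A
A | 0____[1]_   read 1 → write _, move +1, go to A
A | 0_____[_]
Cell 5 holds _ when M halts.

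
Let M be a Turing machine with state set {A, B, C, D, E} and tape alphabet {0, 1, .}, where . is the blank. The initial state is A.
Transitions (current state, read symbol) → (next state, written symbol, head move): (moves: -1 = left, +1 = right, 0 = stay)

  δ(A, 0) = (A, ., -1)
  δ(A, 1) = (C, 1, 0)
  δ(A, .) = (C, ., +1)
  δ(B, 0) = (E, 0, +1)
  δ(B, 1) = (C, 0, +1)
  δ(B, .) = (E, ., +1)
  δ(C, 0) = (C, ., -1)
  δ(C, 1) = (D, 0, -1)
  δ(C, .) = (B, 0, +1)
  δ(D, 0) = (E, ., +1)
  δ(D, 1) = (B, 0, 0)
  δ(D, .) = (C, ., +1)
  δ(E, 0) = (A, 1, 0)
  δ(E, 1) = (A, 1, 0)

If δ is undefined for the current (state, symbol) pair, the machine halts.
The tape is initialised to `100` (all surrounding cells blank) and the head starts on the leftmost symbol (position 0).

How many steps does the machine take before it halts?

state=A head=0 tape=.[1]00.   (A,1)→(C,1,0)
state=C head=0 tape=.[1]00.   (C,1)→(D,0,-1)
state=D head=-1 tape=[.]000.   (D,.)→(C,.,+1)
state=C head=0 tape=.[0]00.   (C,0)→(C,.,-1)
state=C head=-1 tape=[.].00.   (C,.)→(B,0,+1)
state=B head=0 tape=0[.]00.   (B,.)→(E,.,+1)
state=E head=1 tape=0.[0]0.   (E,0)→(A,1,0)
state=A head=1 tape=0.[1]0.   (A,1)→(C,1,0)
state=C head=1 tape=0.[1]0.   (C,1)→(D,0,-1)
state=D head=0 tape=0[.]00.   (D,.)→(C,.,+1)
state=C head=1 tape=0.[0]0.   (C,0)→(C,.,-1)
state=C head=0 tape=0[.].0.   (C,.)→(B,0,+1)
state=B head=1 tape=00[.]0.   (B,.)→(E,.,+1)
state=E head=2 tape=00.[0].   (E,0)→(A,1,0)
state=A head=2 tape=00.[1].   (A,1)→(C,1,0)
state=C head=2 tape=00.[1].   (C,1)→(D,0,-1)
state=D head=1 tape=00[.]0.   (D,.)→(C,.,+1)
state=C head=2 tape=00.[0].   (C,0)→(C,.,-1)
state=C head=1 tape=00[.]..   (C,.)→(B,0,+1)
state=B head=2 tape=000[.].   (B,.)→(E,.,+1)
state=E head=3 tape=000.[.]
M halts after 20 transitions.

20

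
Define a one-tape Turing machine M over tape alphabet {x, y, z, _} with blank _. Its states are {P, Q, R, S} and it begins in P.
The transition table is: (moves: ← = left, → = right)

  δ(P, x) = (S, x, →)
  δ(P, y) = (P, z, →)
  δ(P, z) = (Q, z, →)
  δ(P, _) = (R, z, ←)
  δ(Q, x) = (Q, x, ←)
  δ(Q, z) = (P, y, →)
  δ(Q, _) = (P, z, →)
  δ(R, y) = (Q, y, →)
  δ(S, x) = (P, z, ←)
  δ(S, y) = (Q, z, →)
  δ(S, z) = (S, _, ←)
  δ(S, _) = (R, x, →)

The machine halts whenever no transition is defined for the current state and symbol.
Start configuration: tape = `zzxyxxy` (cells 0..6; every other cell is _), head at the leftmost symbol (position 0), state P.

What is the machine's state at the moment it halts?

P | [z]zxyxxy_   read z → write z, move →, go to Q
Q | z[z]xyxxy_   read z → write y, move →, go to P
P | zy[x]yxxy_   read x → write x, move →, go to S
S | zyx[y]xxy_   read y → write z, move →, go to Q
Q | zyxz[x]xy_   read x → write x, move ←, go to Q
Q | zyx[z]xxy_   read z → write y, move →, go to P
P | zyxy[x]xy_   read x → write x, move →, go to S
S | zyxyx[x]y_   read x → write z, move ←, go to P
P | zyxy[x]zy_   read x → write x, move →, go to S
S | zyxyx[z]y_   read z → write _, move ←, go to S
S | zyxy[x]_y_   read x → write z, move ←, go to P
P | zyx[y]z_y_   read y → write z, move →, go to P
P | zyxz[z]_y_   read z → write z, move →, go to Q
Q | zyxzz[_]y_   read _ → write z, move →, go to P
P | zyxzzz[y]_   read y → write z, move →, go to P
P | zyxzzzz[_]   read _ → write z, move ←, go to R
R | zyxzzz[z]z
No transition is defined for (R, z); M halts in state R.

R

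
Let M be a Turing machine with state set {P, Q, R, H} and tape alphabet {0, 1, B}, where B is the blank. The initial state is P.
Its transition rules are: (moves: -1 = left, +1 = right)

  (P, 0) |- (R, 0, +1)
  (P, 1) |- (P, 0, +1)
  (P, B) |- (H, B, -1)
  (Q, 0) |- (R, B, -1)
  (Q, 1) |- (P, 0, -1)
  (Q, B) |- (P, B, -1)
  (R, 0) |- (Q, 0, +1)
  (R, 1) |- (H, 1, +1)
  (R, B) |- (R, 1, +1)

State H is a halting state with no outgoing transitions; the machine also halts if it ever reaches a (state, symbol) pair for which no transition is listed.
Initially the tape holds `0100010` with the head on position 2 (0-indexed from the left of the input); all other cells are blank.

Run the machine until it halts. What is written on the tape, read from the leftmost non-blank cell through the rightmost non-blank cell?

0100110

P | 01[0]0010   read 0 → write 0, move +1, go to R
R | 010[0]010   read 0 → write 0, move +1, go to Q
Q | 0100[0]10   read 0 → write B, move -1, go to R
R | 010[0]B10   read 0 → write 0, move +1, go to Q
Q | 0100[B]10   read B → write B, move -1, go to P
P | 010[0]B10   read 0 → write 0, move +1, go to R
R | 0100[B]10   read B → write 1, move +1, go to R
R | 01001[1]0   read 1 → write 1, move +1, go to H
H | 010011[0]
The non-blank tape span at halt is 0100110.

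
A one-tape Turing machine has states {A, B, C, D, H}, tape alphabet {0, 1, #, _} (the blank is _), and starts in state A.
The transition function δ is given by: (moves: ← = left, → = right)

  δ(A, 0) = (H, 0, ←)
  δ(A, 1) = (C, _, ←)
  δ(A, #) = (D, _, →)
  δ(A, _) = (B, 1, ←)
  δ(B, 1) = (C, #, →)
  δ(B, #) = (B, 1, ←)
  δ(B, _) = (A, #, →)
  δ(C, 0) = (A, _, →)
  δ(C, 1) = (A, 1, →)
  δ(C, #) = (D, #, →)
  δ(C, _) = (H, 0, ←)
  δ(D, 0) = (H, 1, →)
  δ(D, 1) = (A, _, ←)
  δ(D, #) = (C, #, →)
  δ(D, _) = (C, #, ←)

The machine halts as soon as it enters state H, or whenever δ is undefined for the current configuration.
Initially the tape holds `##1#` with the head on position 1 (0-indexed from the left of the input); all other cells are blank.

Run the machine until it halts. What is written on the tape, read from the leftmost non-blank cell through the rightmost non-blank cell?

###10#

state=A head=1 tape=_#[#]1#_   (A,#)→(D,_,→)
state=D head=2 tape=_#_[1]#_   (D,1)→(A,_,←)
state=A head=1 tape=_#[_]_#_   (A,_)→(B,1,←)
state=B head=0 tape=_[#]1_#_   (B,#)→(B,1,←)
state=B head=-1 tape=[_]11_#_   (B,_)→(A,#,→)
state=A head=0 tape=#[1]1_#_   (A,1)→(C,_,←)
state=C head=-1 tape=[#]_1_#_   (C,#)→(D,#,→)
state=D head=0 tape=#[_]1_#_   (D,_)→(C,#,←)
state=C head=-1 tape=[#]#1_#_   (C,#)→(D,#,→)
state=D head=0 tape=#[#]1_#_   (D,#)→(C,#,→)
state=C head=1 tape=##[1]_#_   (C,1)→(A,1,→)
state=A head=2 tape=##1[_]#_   (A,_)→(B,1,←)
state=B head=1 tape=##[1]1#_   (B,1)→(C,#,→)
state=C head=2 tape=###[1]#_   (C,1)→(A,1,→)
state=A head=3 tape=###1[#]_   (A,#)→(D,_,→)
state=D head=4 tape=###1_[_]   (D,_)→(C,#,←)
state=C head=3 tape=###1[_]#   (C,_)→(H,0,←)
state=H head=2 tape=###[1]0#
The non-blank tape span at halt is ###10#.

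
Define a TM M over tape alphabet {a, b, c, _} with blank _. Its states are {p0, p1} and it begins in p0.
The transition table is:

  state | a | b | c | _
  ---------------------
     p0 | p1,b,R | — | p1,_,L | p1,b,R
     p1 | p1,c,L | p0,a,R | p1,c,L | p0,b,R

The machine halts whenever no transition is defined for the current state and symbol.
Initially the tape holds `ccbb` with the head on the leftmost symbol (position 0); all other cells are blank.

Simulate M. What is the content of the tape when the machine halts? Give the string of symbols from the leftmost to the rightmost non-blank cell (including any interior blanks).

state=p0 head=0 tape=__[c]cbb   (p0,c)→(p1,_,L)
state=p1 head=-1 tape=_[_]_cbb   (p1,_)→(p0,b,R)
state=p0 head=0 tape=_b[_]cbb   (p0,_)→(p1,b,R)
state=p1 head=1 tape=_bb[c]bb   (p1,c)→(p1,c,L)
state=p1 head=0 tape=_b[b]cbb   (p1,b)→(p0,a,R)
state=p0 head=1 tape=_ba[c]bb   (p0,c)→(p1,_,L)
state=p1 head=0 tape=_b[a]_bb   (p1,a)→(p1,c,L)
state=p1 head=-1 tape=_[b]c_bb   (p1,b)→(p0,a,R)
state=p0 head=0 tape=_a[c]_bb   (p0,c)→(p1,_,L)
state=p1 head=-1 tape=_[a]__bb   (p1,a)→(p1,c,L)
state=p1 head=-2 tape=[_]c__bb   (p1,_)→(p0,b,R)
state=p0 head=-1 tape=b[c]__bb   (p0,c)→(p1,_,L)
state=p1 head=-2 tape=[b]___bb   (p1,b)→(p0,a,R)
state=p0 head=-1 tape=a[_]__bb   (p0,_)→(p1,b,R)
state=p1 head=0 tape=ab[_]_bb   (p1,_)→(p0,b,R)
state=p0 head=1 tape=abb[_]bb   (p0,_)→(p1,b,R)
state=p1 head=2 tape=abbb[b]b   (p1,b)→(p0,a,R)
state=p0 head=3 tape=abbba[b]
The non-blank tape span at halt is abbbab.

abbbab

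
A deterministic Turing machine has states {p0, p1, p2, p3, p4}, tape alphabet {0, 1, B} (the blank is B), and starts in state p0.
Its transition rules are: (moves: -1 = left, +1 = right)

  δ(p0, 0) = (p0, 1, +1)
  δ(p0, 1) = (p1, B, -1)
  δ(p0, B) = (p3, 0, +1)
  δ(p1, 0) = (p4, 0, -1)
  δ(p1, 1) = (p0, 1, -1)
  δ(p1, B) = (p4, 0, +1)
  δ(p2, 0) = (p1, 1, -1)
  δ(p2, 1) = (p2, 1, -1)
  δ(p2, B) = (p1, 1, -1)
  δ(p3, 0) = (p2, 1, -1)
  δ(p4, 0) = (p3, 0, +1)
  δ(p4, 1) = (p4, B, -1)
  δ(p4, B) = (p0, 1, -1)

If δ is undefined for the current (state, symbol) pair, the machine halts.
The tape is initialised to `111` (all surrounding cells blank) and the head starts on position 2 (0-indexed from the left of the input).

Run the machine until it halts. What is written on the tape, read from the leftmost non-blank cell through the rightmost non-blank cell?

p0 | BB11[1]   read 1 → write B, move -1, go to p1
p1 | BB1[1]B   read 1 → write 1, move -1, go to p0
p0 | BB[1]1B   read 1 → write B, move -1, go to p1
p1 | B[B]B1B   read B → write 0, move +1, go to p4
p4 | B0[B]1B   read B → write 1, move -1, go to p0
p0 | B[0]11B   read 0 → write 1, move +1, go to p0
p0 | B1[1]1B   read 1 → write B, move -1, go to p1
p1 | B[1]B1B   read 1 → write 1, move -1, go to p0
p0 | [B]1B1B   read B → write 0, move +1, go to p3
p3 | 0[1]B1B
The non-blank tape span at halt is 01B1.

01B1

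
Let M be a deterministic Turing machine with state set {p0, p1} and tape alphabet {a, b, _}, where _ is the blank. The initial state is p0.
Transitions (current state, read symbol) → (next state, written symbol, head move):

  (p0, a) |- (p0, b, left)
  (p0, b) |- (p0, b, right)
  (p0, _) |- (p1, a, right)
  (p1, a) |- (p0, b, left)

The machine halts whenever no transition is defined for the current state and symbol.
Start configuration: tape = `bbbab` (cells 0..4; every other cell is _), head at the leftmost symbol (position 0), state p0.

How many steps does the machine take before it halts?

state=p0 head=0 tape=[b]bbab__   (p0,b)→(p0,b,right)
state=p0 head=1 tape=b[b]bab__   (p0,b)→(p0,b,right)
state=p0 head=2 tape=bb[b]ab__   (p0,b)→(p0,b,right)
state=p0 head=3 tape=bbb[a]b__   (p0,a)→(p0,b,left)
state=p0 head=2 tape=bb[b]bb__   (p0,b)→(p0,b,right)
state=p0 head=3 tape=bbb[b]b__   (p0,b)→(p0,b,right)
state=p0 head=4 tape=bbbb[b]__   (p0,b)→(p0,b,right)
state=p0 head=5 tape=bbbbb[_]_   (p0,_)→(p1,a,right)
state=p1 head=6 tape=bbbbba[_]
M halts after 8 transitions.

8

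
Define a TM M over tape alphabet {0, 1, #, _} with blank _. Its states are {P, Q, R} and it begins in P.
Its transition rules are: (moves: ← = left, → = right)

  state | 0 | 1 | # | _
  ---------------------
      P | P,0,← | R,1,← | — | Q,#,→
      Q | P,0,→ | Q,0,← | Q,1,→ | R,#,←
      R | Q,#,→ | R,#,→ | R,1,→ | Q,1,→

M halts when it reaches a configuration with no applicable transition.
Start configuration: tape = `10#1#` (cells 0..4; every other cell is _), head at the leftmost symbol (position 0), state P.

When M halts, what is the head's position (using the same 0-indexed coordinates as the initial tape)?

P | ___[1]0#1#   read 1 → write 1, move ←, go to R
R | __[_]10#1#   read _ → write 1, move →, go to Q
Q | __1[1]0#1#   read 1 → write 0, move ←, go to Q
Q | __[1]00#1#   read 1 → write 0, move ←, go to Q
Q | _[_]000#1#   read _ → write #, move ←, go to R
R | [_]#000#1#   read _ → write 1, move →, go to Q
Q | 1[#]000#1#   read # → write 1, move →, go to Q
Q | 11[0]00#1#   read 0 → write 0, move →, go to P
P | 110[0]0#1#   read 0 → write 0, move ←, go to P
P | 11[0]00#1#   read 0 → write 0, move ←, go to P
P | 1[1]000#1#   read 1 → write 1, move ←, go to R
R | [1]1000#1#   read 1 → write #, move →, go to R
R | #[1]000#1#   read 1 → write #, move →, go to R
R | ##[0]00#1#   read 0 → write #, move →, go to Q
Q | ###[0]0#1#   read 0 → write 0, move →, go to P
P | ###0[0]#1#   read 0 → write 0, move ←, go to P
P | ###[0]0#1#   read 0 → write 0, move ←, go to P
P | ##[#]00#1#
At halt the head is at cell -1.

-1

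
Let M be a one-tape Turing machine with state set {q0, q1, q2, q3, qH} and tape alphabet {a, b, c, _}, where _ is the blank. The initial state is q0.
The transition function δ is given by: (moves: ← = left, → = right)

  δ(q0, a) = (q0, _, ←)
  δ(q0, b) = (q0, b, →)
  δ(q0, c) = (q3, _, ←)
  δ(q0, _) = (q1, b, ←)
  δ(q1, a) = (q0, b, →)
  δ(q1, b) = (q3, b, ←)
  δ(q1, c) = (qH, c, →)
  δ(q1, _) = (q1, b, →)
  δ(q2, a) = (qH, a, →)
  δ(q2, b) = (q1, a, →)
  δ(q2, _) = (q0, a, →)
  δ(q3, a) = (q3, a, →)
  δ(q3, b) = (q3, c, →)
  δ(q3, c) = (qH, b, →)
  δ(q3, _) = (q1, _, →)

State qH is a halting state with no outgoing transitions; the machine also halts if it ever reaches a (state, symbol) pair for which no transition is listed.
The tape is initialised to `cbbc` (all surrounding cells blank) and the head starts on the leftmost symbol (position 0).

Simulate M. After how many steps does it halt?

state=q0 head=0 tape=_[c]bbc_   (q0,c)→(q3,_,←)
state=q3 head=-1 tape=[_]_bbc_   (q3,_)→(q1,_,→)
state=q1 head=0 tape=_[_]bbc_   (q1,_)→(q1,b,→)
state=q1 head=1 tape=_b[b]bc_   (q1,b)→(q3,b,←)
state=q3 head=0 tape=_[b]bbc_   (q3,b)→(q3,c,→)
state=q3 head=1 tape=_c[b]bc_   (q3,b)→(q3,c,→)
state=q3 head=2 tape=_cc[b]c_   (q3,b)→(q3,c,→)
state=q3 head=3 tape=_ccc[c]_   (q3,c)→(qH,b,→)
state=qH head=4 tape=_cccb[_]
M halts after 8 transitions.

8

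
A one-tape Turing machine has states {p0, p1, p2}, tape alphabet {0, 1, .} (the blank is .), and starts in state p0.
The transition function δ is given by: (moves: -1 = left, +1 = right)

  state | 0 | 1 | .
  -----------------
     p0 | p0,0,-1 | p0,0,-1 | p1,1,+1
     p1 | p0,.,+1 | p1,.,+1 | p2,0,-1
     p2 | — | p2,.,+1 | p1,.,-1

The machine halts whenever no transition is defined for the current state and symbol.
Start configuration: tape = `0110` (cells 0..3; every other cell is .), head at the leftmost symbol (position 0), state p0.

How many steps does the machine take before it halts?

p0 | .[0]110..   read 0 → write 0, move -1, go to p0
p0 | [.]0110..   read . → write 1, move +1, go to p1
p1 | 1[0]110..   read 0 → write ., move +1, go to p0
p0 | 1.[1]10..   read 1 → write 0, move -1, go to p0
p0 | 1[.]010..   read . → write 1, move +1, go to p1
p1 | 11[0]10..   read 0 → write ., move +1, go to p0
p0 | 11.[1]0..   read 1 → write 0, move -1, go to p0
p0 | 11[.]00..   read . → write 1, move +1, go to p1
p1 | 111[0]0..   read 0 → write ., move +1, go to p0
p0 | 111.[0]..   read 0 → write 0, move -1, go to p0
p0 | 111[.]0..   read . → write 1, move +1, go to p1
p1 | 1111[0]..   read 0 → write ., move +1, go to p0
p0 | 1111.[.].   read . → write 1, move +1, go to p1
p1 | 1111.1[.]   read . → write 0, move -1, go to p2
p2 | 1111.[1]0   read 1 → write ., move +1, go to p2
p2 | 1111..[0]
M halts after 15 transitions.

15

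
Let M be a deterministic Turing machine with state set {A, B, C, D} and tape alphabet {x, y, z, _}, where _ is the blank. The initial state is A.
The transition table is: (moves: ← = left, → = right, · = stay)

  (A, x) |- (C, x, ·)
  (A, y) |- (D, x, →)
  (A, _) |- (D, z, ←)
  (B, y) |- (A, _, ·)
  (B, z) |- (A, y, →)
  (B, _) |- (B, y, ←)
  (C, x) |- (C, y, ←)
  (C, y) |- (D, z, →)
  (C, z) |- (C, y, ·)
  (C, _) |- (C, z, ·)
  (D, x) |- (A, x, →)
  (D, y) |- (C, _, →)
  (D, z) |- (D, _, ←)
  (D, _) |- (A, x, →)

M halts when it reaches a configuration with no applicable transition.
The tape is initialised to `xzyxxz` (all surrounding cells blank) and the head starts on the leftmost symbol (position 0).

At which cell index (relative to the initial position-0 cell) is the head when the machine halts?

state=A head=0 tape=_[x]zyxxz__   (A,x)→(C,x,·)
state=C head=0 tape=_[x]zyxxz__   (C,x)→(C,y,←)
state=C head=-1 tape=[_]yzyxxz__   (C,_)→(C,z,·)
state=C head=-1 tape=[z]yzyxxz__   (C,z)→(C,y,·)
state=C head=-1 tape=[y]yzyxxz__   (C,y)→(D,z,→)
state=D head=0 tape=z[y]zyxxz__   (D,y)→(C,_,→)
state=C head=1 tape=z_[z]yxxz__   (C,z)→(C,y,·)
state=C head=1 tape=z_[y]yxxz__   (C,y)→(D,z,→)
state=D head=2 tape=z_z[y]xxz__   (D,y)→(C,_,→)
state=C head=3 tape=z_z_[x]xz__   (C,x)→(C,y,←)
state=C head=2 tape=z_z[_]yxz__   (C,_)→(C,z,·)
state=C head=2 tape=z_z[z]yxz__   (C,z)→(C,y,·)
state=C head=2 tape=z_z[y]yxz__   (C,y)→(D,z,→)
state=D head=3 tape=z_zz[y]xz__   (D,y)→(C,_,→)
state=C head=4 tape=z_zz_[x]z__   (C,x)→(C,y,←)
state=C head=3 tape=z_zz[_]yz__   (C,_)→(C,z,·)
state=C head=3 tape=z_zz[z]yz__   (C,z)→(C,y,·)
state=C head=3 tape=z_zz[y]yz__   (C,y)→(D,z,→)
state=D head=4 tape=z_zzz[y]z__   (D,y)→(C,_,→)
state=C head=5 tape=z_zzz_[z]__   (C,z)→(C,y,·)
state=C head=5 tape=z_zzz_[y]__   (C,y)→(D,z,→)
state=D head=6 tape=z_zzz_z[_]_   (D,_)→(A,x,→)
state=A head=7 tape=z_zzz_zx[_]   (A,_)→(D,z,←)
state=D head=6 tape=z_zzz_z[x]z   (D,x)→(A,x,→)
state=A head=7 tape=z_zzz_zx[z]
At halt the head is at cell 7.

7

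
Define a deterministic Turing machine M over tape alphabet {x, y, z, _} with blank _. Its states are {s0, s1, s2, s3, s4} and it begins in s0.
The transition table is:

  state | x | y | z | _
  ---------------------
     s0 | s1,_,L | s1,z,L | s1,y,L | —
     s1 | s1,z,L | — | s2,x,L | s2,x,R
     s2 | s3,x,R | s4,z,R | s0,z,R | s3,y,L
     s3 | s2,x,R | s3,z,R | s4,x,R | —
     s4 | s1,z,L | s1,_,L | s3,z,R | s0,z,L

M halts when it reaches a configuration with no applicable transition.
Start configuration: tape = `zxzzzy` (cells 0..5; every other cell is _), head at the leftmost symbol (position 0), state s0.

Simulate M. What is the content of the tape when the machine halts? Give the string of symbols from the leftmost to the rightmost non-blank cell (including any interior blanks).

xxxxzz

state=s0 head=0 tape=_[z]xzzzy   (s0,z)→(s1,y,L)
state=s1 head=-1 tape=[_]yxzzzy   (s1,_)→(s2,x,R)
state=s2 head=0 tape=x[y]xzzzy   (s2,y)→(s4,z,R)
state=s4 head=1 tape=xz[x]zzzy   (s4,x)→(s1,z,L)
state=s1 head=0 tape=x[z]zzzzy   (s1,z)→(s2,x,L)
state=s2 head=-1 tape=[x]xzzzzy   (s2,x)→(s3,x,R)
state=s3 head=0 tape=x[x]zzzzy   (s3,x)→(s2,x,R)
state=s2 head=1 tape=xx[z]zzzy   (s2,z)→(s0,z,R)
state=s0 head=2 tape=xxz[z]zzy   (s0,z)→(s1,y,L)
state=s1 head=1 tape=xx[z]yzzy   (s1,z)→(s2,x,L)
state=s2 head=0 tape=x[x]xyzzy   (s2,x)→(s3,x,R)
state=s3 head=1 tape=xx[x]yzzy   (s3,x)→(s2,x,R)
state=s2 head=2 tape=xxx[y]zzy   (s2,y)→(s4,z,R)
state=s4 head=3 tape=xxxz[z]zy   (s4,z)→(s3,z,R)
state=s3 head=4 tape=xxxzz[z]y   (s3,z)→(s4,x,R)
state=s4 head=5 tape=xxxzzx[y]   (s4,y)→(s1,_,L)
state=s1 head=4 tape=xxxzz[x]_   (s1,x)→(s1,z,L)
state=s1 head=3 tape=xxxz[z]z_   (s1,z)→(s2,x,L)
state=s2 head=2 tape=xxx[z]xz_   (s2,z)→(s0,z,R)
state=s0 head=3 tape=xxxz[x]z_   (s0,x)→(s1,_,L)
state=s1 head=2 tape=xxx[z]_z_   (s1,z)→(s2,x,L)
state=s2 head=1 tape=xx[x]x_z_   (s2,x)→(s3,x,R)
state=s3 head=2 tape=xxx[x]_z_   (s3,x)→(s2,x,R)
state=s2 head=3 tape=xxxx[_]z_   (s2,_)→(s3,y,L)
state=s3 head=2 tape=xxx[x]yz_   (s3,x)→(s2,x,R)
state=s2 head=3 tape=xxxx[y]z_   (s2,y)→(s4,z,R)
state=s4 head=4 tape=xxxxz[z]_   (s4,z)→(s3,z,R)
state=s3 head=5 tape=xxxxzz[_]
The non-blank tape span at halt is xxxxzz.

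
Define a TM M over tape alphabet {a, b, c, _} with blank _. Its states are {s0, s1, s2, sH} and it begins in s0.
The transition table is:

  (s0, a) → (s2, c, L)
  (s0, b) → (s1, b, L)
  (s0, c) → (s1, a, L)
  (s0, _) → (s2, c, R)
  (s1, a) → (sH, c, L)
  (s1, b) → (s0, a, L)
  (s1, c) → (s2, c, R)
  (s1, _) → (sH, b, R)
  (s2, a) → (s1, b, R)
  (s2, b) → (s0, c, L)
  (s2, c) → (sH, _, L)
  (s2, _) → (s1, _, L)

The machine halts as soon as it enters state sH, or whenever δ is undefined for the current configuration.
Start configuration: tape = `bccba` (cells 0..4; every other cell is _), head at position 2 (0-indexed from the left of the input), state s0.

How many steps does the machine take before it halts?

12

state=s0 head=2 tape=_bc[c]ba   (s0,c)→(s1,a,L)
state=s1 head=1 tape=_b[c]aba   (s1,c)→(s2,c,R)
state=s2 head=2 tape=_bc[a]ba   (s2,a)→(s1,b,R)
state=s1 head=3 tape=_bcb[b]a   (s1,b)→(s0,a,L)
state=s0 head=2 tape=_bc[b]aa   (s0,b)→(s1,b,L)
state=s1 head=1 tape=_b[c]baa   (s1,c)→(s2,c,R)
state=s2 head=2 tape=_bc[b]aa   (s2,b)→(s0,c,L)
state=s0 head=1 tape=_b[c]caa   (s0,c)→(s1,a,L)
state=s1 head=0 tape=_[b]acaa   (s1,b)→(s0,a,L)
state=s0 head=-1 tape=[_]aacaa   (s0,_)→(s2,c,R)
state=s2 head=0 tape=c[a]acaa   (s2,a)→(s1,b,R)
state=s1 head=1 tape=cb[a]caa   (s1,a)→(sH,c,L)
state=sH head=0 tape=c[b]ccaa
M halts after 12 transitions.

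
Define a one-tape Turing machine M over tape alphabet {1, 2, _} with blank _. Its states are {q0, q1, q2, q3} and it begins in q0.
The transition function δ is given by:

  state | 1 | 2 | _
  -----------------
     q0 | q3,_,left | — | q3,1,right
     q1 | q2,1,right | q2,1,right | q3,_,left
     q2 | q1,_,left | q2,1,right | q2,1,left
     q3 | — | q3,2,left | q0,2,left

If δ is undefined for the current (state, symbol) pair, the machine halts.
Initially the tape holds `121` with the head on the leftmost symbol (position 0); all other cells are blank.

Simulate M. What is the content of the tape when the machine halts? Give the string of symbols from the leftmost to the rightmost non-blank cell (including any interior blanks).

12_21

q0 | __[1]21   read 1 → write _, move left, go to q3
q3 | _[_]_21   read _ → write 2, move left, go to q0
q0 | [_]2_21   read _ → write 1, move right, go to q3
q3 | 1[2]_21   read 2 → write 2, move left, go to q3
q3 | [1]2_21
The non-blank tape span at halt is 12_21.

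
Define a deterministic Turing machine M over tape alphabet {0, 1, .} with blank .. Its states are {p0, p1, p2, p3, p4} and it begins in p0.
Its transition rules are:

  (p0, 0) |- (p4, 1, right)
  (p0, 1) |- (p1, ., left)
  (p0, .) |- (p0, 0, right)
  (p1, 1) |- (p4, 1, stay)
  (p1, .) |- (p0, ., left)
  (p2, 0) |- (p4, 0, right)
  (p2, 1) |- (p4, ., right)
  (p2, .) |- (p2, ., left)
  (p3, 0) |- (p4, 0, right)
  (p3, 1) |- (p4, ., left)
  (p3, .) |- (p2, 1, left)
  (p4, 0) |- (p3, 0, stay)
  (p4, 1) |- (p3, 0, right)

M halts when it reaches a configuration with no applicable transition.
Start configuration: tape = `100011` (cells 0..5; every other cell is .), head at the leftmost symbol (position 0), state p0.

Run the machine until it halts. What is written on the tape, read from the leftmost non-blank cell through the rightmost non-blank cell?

0001000

state=p0 head=0 tape=..[1]00011   (p0,1)→(p1,.,left)
state=p1 head=-1 tape=.[.].00011   (p1,.)→(p0,.,left)
state=p0 head=-2 tape=[.]..00011   (p0,.)→(p0,0,right)
state=p0 head=-1 tape=0[.].00011   (p0,.)→(p0,0,right)
state=p0 head=0 tape=00[.]00011   (p0,.)→(p0,0,right)
state=p0 head=1 tape=000[0]0011   (p0,0)→(p4,1,right)
state=p4 head=2 tape=0001[0]011   (p4,0)→(p3,0,stay)
state=p3 head=2 tape=0001[0]011   (p3,0)→(p4,0,right)
state=p4 head=3 tape=00010[0]11   (p4,0)→(p3,0,stay)
state=p3 head=3 tape=00010[0]11   (p3,0)→(p4,0,right)
state=p4 head=4 tape=000100[1]1   (p4,1)→(p3,0,right)
state=p3 head=5 tape=0001000[1]   (p3,1)→(p4,.,left)
state=p4 head=4 tape=000100[0].   (p4,0)→(p3,0,stay)
state=p3 head=4 tape=000100[0].   (p3,0)→(p4,0,right)
state=p4 head=5 tape=0001000[.]
The non-blank tape span at halt is 0001000.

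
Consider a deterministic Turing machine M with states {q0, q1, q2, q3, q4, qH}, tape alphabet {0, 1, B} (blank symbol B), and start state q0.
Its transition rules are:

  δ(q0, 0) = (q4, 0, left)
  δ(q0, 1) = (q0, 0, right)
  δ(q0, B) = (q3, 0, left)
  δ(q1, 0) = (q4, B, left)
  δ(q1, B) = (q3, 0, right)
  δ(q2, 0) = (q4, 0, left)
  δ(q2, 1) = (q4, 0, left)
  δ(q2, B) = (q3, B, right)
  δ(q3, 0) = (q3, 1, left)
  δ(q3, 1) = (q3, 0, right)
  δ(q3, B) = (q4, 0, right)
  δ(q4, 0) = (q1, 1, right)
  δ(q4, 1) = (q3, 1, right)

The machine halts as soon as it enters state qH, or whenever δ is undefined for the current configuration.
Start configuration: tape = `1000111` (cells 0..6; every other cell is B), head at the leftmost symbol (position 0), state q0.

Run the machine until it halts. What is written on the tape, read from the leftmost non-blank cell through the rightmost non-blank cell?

q0 | [1]000111BB   read 1 → write 0, move right, go to q0
q0 | 0[0]00111BB   read 0 → write 0, move left, go to q4
q4 | [0]000111BB   read 0 → write 1, move right, go to q1
q1 | 1[0]00111BB   read 0 → write B, move left, go to q4
q4 | [1]B00111BB   read 1 → write 1, move right, go to q3
q3 | 1[B]00111BB   read B → write 0, move right, go to q4
q4 | 10[0]0111BB   read 0 → write 1, move right, go to q1
q1 | 101[0]111BB   read 0 → write B, move left, go to q4
q4 | 10[1]B111BB   read 1 → write 1, move right, go to q3
q3 | 101[B]111BB   read B → write 0, move right, go to q4
q4 | 1010[1]11BB   read 1 → write 1, move right, go to q3
q3 | 10101[1]1BB   read 1 → write 0, move right, go to q3
q3 | 101010[1]BB   read 1 → write 0, move right, go to q3
q3 | 1010100[B]B   read B → write 0, move right, go to q4
q4 | 10101000[B]
The non-blank tape span at halt is 10101000.

10101000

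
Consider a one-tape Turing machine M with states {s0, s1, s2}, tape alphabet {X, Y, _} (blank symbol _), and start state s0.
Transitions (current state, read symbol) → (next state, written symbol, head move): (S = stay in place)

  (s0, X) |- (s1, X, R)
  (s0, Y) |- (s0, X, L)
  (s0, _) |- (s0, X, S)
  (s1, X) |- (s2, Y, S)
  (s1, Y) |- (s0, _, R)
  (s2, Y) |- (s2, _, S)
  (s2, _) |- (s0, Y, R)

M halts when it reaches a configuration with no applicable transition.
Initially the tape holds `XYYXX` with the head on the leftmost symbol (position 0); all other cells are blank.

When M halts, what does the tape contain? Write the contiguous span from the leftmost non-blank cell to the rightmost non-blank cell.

s0 | [X]YYXX__   read X → write X, move R, go to s1
s1 | X[Y]YXX__   read Y → write _, move R, go to s0
s0 | X_[Y]XX__   read Y → write X, move L, go to s0
s0 | X[_]XXX__   read _ → write X, move S, go to s0
s0 | X[X]XXX__   read X → write X, move R, go to s1
s1 | XX[X]XX__   read X → write Y, move S, go to s2
s2 | XX[Y]XX__   read Y → write _, move S, go to s2
s2 | XX[_]XX__   read _ → write Y, move R, go to s0
s0 | XXY[X]X__   read X → write X, move R, go to s1
s1 | XXYX[X]__   read X → write Y, move S, go to s2
s2 | XXYX[Y]__   read Y → write _, move S, go to s2
s2 | XXYX[_]__   read _ → write Y, move R, go to s0
s0 | XXYXY[_]_   read _ → write X, move S, go to s0
s0 | XXYXY[X]_   read X → write X, move R, go to s1
s1 | XXYXYX[_]
The non-blank tape span at halt is XXYXYX.

XXYXYX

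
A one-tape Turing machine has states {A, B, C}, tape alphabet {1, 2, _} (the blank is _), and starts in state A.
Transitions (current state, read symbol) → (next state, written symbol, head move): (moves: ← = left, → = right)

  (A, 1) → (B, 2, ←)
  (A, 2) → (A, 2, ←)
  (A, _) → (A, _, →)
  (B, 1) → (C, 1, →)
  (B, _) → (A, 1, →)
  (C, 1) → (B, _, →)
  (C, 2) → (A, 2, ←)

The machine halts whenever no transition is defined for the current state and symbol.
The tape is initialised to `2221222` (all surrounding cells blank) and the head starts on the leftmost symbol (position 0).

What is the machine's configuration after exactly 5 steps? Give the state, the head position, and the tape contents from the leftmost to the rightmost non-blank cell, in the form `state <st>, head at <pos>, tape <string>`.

state=A head=0 tape=_[2]221222   (A,2)→(A,2,←)
state=A head=-1 tape=[_]2221222   (A,_)→(A,_,→)
state=A head=0 tape=_[2]221222   (A,2)→(A,2,←)
state=A head=-1 tape=[_]2221222   (A,_)→(A,_,→)
state=A head=0 tape=_[2]221222   (A,2)→(A,2,←)
state=A head=-1 tape=[_]2221222
After 5 steps: state A, head at -1, tape 2221222.

state A, head at -1, tape 2221222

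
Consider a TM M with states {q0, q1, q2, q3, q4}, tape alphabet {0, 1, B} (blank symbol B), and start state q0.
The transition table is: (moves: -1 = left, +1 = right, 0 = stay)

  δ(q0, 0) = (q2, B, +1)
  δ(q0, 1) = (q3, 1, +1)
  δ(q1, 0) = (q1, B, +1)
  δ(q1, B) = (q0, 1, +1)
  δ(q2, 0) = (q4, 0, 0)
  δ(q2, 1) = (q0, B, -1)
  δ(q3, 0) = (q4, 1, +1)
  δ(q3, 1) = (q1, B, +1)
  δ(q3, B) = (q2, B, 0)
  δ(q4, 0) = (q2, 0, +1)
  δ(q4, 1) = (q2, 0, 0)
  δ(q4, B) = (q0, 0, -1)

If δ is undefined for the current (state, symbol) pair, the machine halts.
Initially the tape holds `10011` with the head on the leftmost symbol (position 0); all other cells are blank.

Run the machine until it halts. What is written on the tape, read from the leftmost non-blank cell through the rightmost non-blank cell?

q0 | [1]0011   read 1 → write 1, move +1, go to q3
q3 | 1[0]011   read 0 → write 1, move +1, go to q4
q4 | 11[0]11   read 0 → write 0, move +1, go to q2
q2 | 110[1]1   read 1 → write B, move -1, go to q0
q0 | 11[0]B1   read 0 → write B, move +1, go to q2
q2 | 11B[B]1
The non-blank tape span at halt is 11BB1.

11BB1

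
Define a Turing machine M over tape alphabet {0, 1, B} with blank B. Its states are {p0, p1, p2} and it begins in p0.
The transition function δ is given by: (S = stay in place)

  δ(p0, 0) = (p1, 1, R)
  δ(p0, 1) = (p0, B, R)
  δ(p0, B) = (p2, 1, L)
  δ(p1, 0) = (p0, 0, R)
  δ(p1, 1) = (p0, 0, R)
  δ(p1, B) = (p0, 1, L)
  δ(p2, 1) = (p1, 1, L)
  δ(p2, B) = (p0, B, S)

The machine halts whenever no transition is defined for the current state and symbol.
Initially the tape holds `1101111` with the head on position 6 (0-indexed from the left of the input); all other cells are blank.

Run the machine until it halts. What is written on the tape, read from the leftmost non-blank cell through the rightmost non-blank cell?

p0 | 110111[1]BB   read 1 → write B, move R, go to p0
p0 | 110111B[B]B   read B → write 1, move L, go to p2
p2 | 110111[B]1B   read B → write B, move S, go to p0
p0 | 110111[B]1B   read B → write 1, move L, go to p2
p2 | 11011[1]11B   read 1 → write 1, move L, go to p1
p1 | 1101[1]111B   read 1 → write 0, move R, go to p0
p0 | 11010[1]11B   read 1 → write B, move R, go to p0
p0 | 11010B[1]1B   read 1 → write B, move R, go to p0
p0 | 11010BB[1]B   read 1 → write B, move R, go to p0
p0 | 11010BBB[B]   read B → write 1, move L, go to p2
p2 | 11010BB[B]1   read B → write B, move S, go to p0
p0 | 11010BB[B]1   read B → write 1, move L, go to p2
p2 | 11010B[B]11   read B → write B, move S, go to p0
p0 | 11010B[B]11   read B → write 1, move L, go to p2
p2 | 11010[B]111   read B → write B, move S, go to p0
p0 | 11010[B]111   read B → write 1, move L, go to p2
p2 | 1101[0]1111
The non-blank tape span at halt is 110101111.

110101111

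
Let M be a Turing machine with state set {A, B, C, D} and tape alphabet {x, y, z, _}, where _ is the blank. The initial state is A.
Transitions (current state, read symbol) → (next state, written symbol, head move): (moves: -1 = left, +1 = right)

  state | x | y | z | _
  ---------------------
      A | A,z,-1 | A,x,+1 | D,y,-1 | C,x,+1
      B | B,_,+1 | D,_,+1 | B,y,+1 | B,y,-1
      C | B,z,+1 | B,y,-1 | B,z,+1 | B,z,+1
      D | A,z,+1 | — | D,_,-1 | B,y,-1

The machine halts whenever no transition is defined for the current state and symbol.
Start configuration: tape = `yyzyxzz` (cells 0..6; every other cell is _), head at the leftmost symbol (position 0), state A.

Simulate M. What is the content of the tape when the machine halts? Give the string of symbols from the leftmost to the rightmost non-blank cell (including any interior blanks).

state=A head=0 tape=[y]yzyxzz____   (A,y)→(A,x,+1)
state=A head=1 tape=x[y]zyxzz____   (A,y)→(A,x,+1)
state=A head=2 tape=xx[z]yxzz____   (A,z)→(D,y,-1)
state=D head=1 tape=x[x]yyxzz____   (D,x)→(A,z,+1)
state=A head=2 tape=xz[y]yxzz____   (A,y)→(A,x,+1)
state=A head=3 tape=xzx[y]xzz____   (A,y)→(A,x,+1)
state=A head=4 tape=xzxx[x]zz____   (A,x)→(A,z,-1)
state=A head=3 tape=xzx[x]zzz____   (A,x)→(A,z,-1)
state=A head=2 tape=xz[x]zzzz____   (A,x)→(A,z,-1)
state=A head=1 tape=x[z]zzzzz____   (A,z)→(D,y,-1)
state=D head=0 tape=[x]yzzzzz____   (D,x)→(A,z,+1)
state=A head=1 tape=z[y]zzzzz____   (A,y)→(A,x,+1)
state=A head=2 tape=zx[z]zzzz____   (A,z)→(D,y,-1)
state=D head=1 tape=z[x]yzzzz____   (D,x)→(A,z,+1)
state=A head=2 tape=zz[y]zzzz____   (A,y)→(A,x,+1)
state=A head=3 tape=zzx[z]zzz____   (A,z)→(D,y,-1)
state=D head=2 tape=zz[x]yzzz____   (D,x)→(A,z,+1)
state=A head=3 tape=zzz[y]zzz____   (A,y)→(A,x,+1)
state=A head=4 tape=zzzx[z]zz____   (A,z)→(D,y,-1)
state=D head=3 tape=zzz[x]yzz____   (D,x)→(A,z,+1)
state=A head=4 tape=zzzz[y]zz____   (A,y)→(A,x,+1)
state=A head=5 tape=zzzzx[z]z____   (A,z)→(D,y,-1)
state=D head=4 tape=zzzz[x]yz____   (D,x)→(A,z,+1)
state=A head=5 tape=zzzzz[y]z____   (A,y)→(A,x,+1)
state=A head=6 tape=zzzzzx[z]____   (A,z)→(D,y,-1)
state=D head=5 tape=zzzzz[x]y____   (D,x)→(A,z,+1)
state=A head=6 tape=zzzzzz[y]____   (A,y)→(A,x,+1)
state=A head=7 tape=zzzzzzx[_]___   (A,_)→(C,x,+1)
state=C head=8 tape=zzzzzzxx[_]__   (C,_)→(B,z,+1)
state=B head=9 tape=zzzzzzxxz[_]_   (B,_)→(B,y,-1)
state=B head=8 tape=zzzzzzxx[z]y_   (B,z)→(B,y,+1)
state=B head=9 tape=zzzzzzxxy[y]_   (B,y)→(D,_,+1)
state=D head=10 tape=zzzzzzxxy_[_]   (D,_)→(B,y,-1)
state=B head=9 tape=zzzzzzxxy[_]y   (B,_)→(B,y,-1)
state=B head=8 tape=zzzzzzxx[y]yy   (B,y)→(D,_,+1)
state=D head=9 tape=zzzzzzxx_[y]y
The non-blank tape span at halt is zzzzzzxx_yy.

zzzzzzxx_yy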